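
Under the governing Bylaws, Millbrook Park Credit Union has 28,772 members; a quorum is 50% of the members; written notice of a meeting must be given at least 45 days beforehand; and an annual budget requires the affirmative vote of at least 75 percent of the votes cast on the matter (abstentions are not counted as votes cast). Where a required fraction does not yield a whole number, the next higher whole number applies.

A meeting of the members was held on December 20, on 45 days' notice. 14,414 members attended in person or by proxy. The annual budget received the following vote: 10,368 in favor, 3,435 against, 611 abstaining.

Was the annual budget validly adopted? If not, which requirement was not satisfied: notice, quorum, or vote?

Notice: 45 days given; 45 required. Satisfied.
Quorum: 50% of 28,772 = 14,386; 14,414 present. Satisfied.
Vote: requires three-fourths of the votes cast (14,414 − 611 abstaining = 13,803); 3/4 of 13803 = 10352.25, rounded up to 10353, so 10,353 needed; 10,368 in favor. Satisfied.

Valid — all requirements satisfied.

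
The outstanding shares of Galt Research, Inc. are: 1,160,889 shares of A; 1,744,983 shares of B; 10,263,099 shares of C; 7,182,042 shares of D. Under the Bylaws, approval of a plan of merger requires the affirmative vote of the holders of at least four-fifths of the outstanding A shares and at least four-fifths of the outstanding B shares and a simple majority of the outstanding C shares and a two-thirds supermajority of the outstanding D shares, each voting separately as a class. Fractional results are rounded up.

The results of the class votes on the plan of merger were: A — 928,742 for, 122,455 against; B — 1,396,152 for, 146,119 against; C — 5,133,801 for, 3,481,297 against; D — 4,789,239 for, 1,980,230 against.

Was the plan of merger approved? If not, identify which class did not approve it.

A: 4/5 of 1160889 = 928711.20, rounded up to 928712; 928,712 required, 928,742 in favor — approved.
B: 4/5 of 1744983 = 1395986.40, rounded up to 1395987; 1,395,987 required, 1,396,152 in favor — approved.
C: a majority of 10263099 is 5131550; 5,131,550 required, 5,133,801 in favor — approved.
D: 2/3 of 7182042 = 4788028; 4,788,028 required, 4,789,239 in favor — approved.

Approved — every class gave the required vote.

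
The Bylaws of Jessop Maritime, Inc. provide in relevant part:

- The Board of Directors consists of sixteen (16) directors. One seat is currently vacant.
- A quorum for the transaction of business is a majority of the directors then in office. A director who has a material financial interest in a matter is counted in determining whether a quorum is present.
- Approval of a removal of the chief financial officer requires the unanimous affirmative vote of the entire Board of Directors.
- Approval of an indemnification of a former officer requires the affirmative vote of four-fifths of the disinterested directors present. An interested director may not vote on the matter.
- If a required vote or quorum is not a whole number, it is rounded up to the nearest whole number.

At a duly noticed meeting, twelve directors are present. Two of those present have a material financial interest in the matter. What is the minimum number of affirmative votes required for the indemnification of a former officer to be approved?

The indemnification of a former officer requires four-fifths of the disinterested directors present (12 − 2 = 10).
4/5 of 10 = 8.

8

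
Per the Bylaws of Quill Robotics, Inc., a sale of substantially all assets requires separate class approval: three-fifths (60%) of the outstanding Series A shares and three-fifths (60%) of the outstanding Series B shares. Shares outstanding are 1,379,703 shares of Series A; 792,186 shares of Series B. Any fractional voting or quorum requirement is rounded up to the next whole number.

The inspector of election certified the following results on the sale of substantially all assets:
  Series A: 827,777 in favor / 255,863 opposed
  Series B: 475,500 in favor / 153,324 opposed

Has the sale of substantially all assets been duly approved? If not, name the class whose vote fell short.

Series A: 3/5 of 1379703 = 827821.80, rounded up to 827822; 827,822 required, 827,777 in favor — not approved.
Series B: 3/5 of 792186 = 475311.60, rounded up to 475312; 475,312 required, 475,500 in favor — approved.

Not approved — the Series A shares did not give the required vote.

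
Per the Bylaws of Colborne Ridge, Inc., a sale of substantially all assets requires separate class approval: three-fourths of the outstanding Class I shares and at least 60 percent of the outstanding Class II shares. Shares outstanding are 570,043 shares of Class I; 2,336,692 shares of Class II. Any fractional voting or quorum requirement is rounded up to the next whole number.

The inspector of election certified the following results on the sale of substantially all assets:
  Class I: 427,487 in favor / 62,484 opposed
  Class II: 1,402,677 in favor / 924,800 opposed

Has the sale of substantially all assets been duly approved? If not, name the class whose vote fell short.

Class I: 3/4 of 570043 = 427532.25, rounded up to 427533; 427,533 required, 427,487 in favor — not approved.
Class II: 3/5 of 2336692 = 1402015.20, rounded up to 1402016; 1,402,016 required, 1,402,677 in favor — approved.

Not approved — the Class I shares did not give the required vote.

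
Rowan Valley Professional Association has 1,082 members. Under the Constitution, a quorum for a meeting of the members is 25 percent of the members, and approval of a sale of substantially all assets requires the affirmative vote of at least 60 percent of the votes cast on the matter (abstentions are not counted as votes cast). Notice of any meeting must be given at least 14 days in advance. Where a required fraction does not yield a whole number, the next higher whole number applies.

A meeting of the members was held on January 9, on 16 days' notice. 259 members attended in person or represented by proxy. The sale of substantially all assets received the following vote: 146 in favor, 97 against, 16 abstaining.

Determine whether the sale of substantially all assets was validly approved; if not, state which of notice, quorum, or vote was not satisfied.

Notice: 16 days given; 14 required. Satisfied.
Quorum: 25% of 1,082 = 270.50, rounded up to 271; 259 present. Not satisfied.
Vote: requires three-fifths of the votes cast (259 − 16 abstaining = 243); 3/5 of 243 = 145.80, rounded up to 146, so 146 needed; 146 in favor. Satisfied.

Invalid — quorum requirement not satisfied.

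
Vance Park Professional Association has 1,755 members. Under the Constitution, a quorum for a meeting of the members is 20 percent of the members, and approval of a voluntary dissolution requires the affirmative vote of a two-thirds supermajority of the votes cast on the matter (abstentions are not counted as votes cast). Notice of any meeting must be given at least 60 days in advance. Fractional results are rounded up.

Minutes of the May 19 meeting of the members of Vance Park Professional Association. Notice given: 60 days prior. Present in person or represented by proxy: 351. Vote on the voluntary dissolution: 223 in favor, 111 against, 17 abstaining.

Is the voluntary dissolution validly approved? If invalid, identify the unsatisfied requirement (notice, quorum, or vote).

Notice: 60 days given; 60 required. Satisfied.
Quorum: 20% of 1,755 = 351; 351 present. Satisfied.
Vote: requires two-thirds of the votes cast (351 − 17 abstaining = 334); 2/3 of 334 = 222.67, rounded up to 223, so 223 needed; 223 in favor. Satisfied.

Valid — all requirements satisfied.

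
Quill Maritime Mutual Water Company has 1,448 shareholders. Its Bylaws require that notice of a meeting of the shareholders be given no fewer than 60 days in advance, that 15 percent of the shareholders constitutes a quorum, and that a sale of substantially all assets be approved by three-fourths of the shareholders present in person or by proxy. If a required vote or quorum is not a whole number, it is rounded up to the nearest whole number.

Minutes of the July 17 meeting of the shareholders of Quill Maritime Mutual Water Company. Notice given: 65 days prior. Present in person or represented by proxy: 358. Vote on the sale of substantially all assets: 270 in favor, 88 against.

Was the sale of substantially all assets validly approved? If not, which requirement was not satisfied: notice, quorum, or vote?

Notice: 65 days given; 60 required. Satisfied.
Quorum: 15% of 1,448 = 217.20, rounded up to 218; 358 present. Satisfied.
Vote: requires three-fourths of those present (358); 3/4 of 358 = 268.50, rounded up to 269, so 269 needed; 270 in favor. Satisfied.

Valid — all requirements satisfied.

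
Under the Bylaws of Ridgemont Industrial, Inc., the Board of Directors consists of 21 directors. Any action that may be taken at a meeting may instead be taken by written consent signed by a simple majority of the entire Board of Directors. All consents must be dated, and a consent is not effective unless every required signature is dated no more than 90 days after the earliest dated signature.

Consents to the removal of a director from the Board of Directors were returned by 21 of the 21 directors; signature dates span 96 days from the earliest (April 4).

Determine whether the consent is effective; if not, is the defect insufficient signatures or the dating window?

Not effective — dating-window requirement not satisfied.

Signatures required: a simple majority of 21 — a majority of 21 is 11, so 11 needed; 21 signed. Sufficient.
Dating window: the latest signature is 96 days after the earliest; the limit is 90 days. Outside the window.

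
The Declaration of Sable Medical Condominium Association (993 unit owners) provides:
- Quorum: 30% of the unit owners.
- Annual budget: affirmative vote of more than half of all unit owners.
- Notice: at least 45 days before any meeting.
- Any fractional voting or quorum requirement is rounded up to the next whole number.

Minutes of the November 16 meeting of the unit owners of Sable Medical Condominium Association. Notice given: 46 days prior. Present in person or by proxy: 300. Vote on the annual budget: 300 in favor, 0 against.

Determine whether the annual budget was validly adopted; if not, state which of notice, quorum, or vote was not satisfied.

Invalid — vote requirement not satisfied.

Notice: 46 days given; 45 required. Satisfied.
Quorum: 30% of 993 = 297.90, rounded up to 298; 300 present. Satisfied.
Vote: requires a majority of all unit owners (993); a majority of 993 is 497, so 497 needed; 300 in favor. Not satisfied.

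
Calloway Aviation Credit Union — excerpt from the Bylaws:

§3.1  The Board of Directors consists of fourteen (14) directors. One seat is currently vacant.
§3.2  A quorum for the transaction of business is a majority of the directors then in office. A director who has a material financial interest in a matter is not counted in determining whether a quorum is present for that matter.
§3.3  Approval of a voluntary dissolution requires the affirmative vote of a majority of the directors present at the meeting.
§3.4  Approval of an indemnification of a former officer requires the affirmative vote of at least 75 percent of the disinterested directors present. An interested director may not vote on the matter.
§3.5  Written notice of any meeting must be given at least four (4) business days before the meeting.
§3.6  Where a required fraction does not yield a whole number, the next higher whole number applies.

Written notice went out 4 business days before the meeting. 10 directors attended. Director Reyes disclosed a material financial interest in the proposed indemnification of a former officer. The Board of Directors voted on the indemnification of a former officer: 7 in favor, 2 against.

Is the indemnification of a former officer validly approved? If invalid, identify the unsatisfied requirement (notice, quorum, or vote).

Notice: 4 business days given; 4 required (4 ≥ 4). Satisfied.
Quorum: 10 present, but the 1 interested director does not count, leaving 9. Quorum is 7. Satisfied.
Vote: the indemnification of a former officer requires three-fourths of the disinterested directors present (10 − 1 = 9). 3/4 of 9 = 6.75, rounded up to 7, so 7 affirmative votes are needed; 7 voted in favor. Satisfied.

Valid — all requirements satisfied.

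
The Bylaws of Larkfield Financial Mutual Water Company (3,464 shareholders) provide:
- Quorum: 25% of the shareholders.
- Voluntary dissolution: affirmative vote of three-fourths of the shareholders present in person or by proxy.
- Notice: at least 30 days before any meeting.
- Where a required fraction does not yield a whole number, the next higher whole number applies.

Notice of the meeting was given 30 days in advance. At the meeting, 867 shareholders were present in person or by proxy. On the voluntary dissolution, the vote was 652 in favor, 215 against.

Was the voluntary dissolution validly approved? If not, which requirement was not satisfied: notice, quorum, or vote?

Valid — all requirements satisfied.

Notice: 30 days given; 30 required. Satisfied.
Quorum: 25% of 3,464 = 866; 867 present. Satisfied.
Vote: requires three-fourths of those present (867); 3/4 of 867 = 650.25, rounded up to 651, so 651 needed; 652 in favor. Satisfied.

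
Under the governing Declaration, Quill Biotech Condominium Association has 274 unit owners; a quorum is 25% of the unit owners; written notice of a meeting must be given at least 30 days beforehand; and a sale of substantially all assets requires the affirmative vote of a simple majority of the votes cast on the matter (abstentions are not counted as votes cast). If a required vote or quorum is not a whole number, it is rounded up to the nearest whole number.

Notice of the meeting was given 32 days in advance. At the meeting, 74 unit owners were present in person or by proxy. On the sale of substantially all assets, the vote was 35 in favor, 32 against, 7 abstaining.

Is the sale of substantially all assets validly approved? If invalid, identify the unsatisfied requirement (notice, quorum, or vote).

Valid — all requirements satisfied.

Notice: 32 days given; 30 required. Satisfied.
Quorum: 25% of 274 = 68.50, rounded up to 69; 74 present. Satisfied.
Vote: requires a majority of the votes cast (74 − 7 abstaining = 67); a majority of 67 is 34, so 34 needed; 35 in favor. Satisfied.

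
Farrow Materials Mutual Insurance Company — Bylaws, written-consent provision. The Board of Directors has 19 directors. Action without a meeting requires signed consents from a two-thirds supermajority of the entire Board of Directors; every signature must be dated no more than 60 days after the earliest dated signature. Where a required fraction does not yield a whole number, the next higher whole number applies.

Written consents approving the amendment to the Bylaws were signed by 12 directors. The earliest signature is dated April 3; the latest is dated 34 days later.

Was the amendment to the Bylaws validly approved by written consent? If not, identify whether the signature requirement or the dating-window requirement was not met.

Not effective — insufficient signatures.

Signatures required: a two-thirds supermajority of 19 — 2/3 of 19 = 12.67, rounded up to 13, so 13 needed; 12 signed. Insufficient.
Dating window: the latest signature is 34 days after the earliest; the limit is 60 days. Within the window.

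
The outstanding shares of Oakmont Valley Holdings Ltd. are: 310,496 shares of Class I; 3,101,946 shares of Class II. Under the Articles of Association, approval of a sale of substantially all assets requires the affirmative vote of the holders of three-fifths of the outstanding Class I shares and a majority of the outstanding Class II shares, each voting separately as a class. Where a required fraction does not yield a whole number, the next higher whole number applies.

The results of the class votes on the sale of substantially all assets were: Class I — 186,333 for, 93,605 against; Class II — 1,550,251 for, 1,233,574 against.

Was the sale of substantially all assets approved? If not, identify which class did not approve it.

Class I: 3/5 of 310496 = 186297.60, rounded up to 186298; 186,298 required, 186,333 in favor — approved.
Class II: a majority of 3101946 is 1550974; 1,550,974 required, 1,550,251 in favor — not approved.

Not approved — the Class II shares did not give the required vote.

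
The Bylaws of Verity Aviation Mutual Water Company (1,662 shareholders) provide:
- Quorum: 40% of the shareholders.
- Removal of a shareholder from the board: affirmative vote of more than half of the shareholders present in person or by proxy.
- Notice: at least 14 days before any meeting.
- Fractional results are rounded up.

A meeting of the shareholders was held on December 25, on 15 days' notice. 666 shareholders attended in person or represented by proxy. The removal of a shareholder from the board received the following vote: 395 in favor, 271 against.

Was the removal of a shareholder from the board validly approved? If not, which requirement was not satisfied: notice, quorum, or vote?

Valid — all requirements satisfied.

Notice: 15 days given; 14 required. Satisfied.
Quorum: 40% of 1,662 = 664.80, rounded up to 665; 666 present. Satisfied.
Vote: requires a majority of those present (666); a majority of 666 is 334, so 334 needed; 395 in favor. Satisfied.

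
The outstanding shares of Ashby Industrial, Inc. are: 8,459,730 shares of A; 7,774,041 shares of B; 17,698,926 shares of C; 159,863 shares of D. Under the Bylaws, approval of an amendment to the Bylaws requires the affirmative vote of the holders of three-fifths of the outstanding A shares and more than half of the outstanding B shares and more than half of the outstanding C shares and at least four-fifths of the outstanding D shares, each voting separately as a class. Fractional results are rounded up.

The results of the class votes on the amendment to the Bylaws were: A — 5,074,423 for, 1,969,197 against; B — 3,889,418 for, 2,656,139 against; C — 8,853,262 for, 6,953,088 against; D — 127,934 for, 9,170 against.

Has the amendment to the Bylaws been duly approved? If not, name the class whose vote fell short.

Not approved — the A shares did not give the required vote.

A: 3/5 of 8459730 = 5075838; 5,075,838 required, 5,074,423 in favor — not approved.
B: a majority of 7774041 is 3887021; 3,887,021 required, 3,889,418 in favor — approved.
C: a majority of 17698926 is 8849464; 8,849,464 required, 8,853,262 in favor — approved.
D: 4/5 of 159863 = 127890.40, rounded up to 127891; 127,891 required, 127,934 in favor — approved.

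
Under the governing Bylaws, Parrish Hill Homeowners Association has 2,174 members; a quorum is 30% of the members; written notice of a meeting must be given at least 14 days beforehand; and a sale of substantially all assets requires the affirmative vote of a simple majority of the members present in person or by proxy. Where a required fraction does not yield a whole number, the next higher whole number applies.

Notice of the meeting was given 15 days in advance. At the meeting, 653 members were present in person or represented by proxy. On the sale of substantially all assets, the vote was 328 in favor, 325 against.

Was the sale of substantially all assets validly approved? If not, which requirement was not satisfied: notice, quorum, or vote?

Valid — all requirements satisfied.

Notice: 15 days given; 14 required. Satisfied.
Quorum: 30% of 2,174 = 652.20, rounded up to 653; 653 present. Satisfied.
Vote: requires a majority of those present (653); a majority of 653 is 327, so 327 needed; 328 in favor. Satisfied.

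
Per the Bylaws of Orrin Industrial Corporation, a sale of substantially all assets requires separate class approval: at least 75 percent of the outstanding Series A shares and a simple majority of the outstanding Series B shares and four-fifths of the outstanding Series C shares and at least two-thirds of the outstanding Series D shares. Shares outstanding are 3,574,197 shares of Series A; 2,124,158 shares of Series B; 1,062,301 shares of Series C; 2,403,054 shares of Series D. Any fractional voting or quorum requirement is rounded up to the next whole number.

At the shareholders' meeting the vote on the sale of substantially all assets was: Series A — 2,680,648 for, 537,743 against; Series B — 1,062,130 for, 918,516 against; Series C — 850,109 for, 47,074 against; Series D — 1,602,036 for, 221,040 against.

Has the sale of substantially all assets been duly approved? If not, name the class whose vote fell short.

Series A: 3/4 of 3574197 = 2680647.75, rounded up to 2680648; 2,680,648 required, 2,680,648 in favor — approved.
Series B: a majority of 2124158 is 1062080; 1,062,080 required, 1,062,130 in favor — approved.
Series C: 4/5 of 1062301 = 849840.80, rounded up to 849841; 849,841 required, 850,109 in favor — approved.
Series D: 2/3 of 2403054 = 1602036; 1,602,036 required, 1,602,036 in favor — approved.

Approved — every class gave the required vote.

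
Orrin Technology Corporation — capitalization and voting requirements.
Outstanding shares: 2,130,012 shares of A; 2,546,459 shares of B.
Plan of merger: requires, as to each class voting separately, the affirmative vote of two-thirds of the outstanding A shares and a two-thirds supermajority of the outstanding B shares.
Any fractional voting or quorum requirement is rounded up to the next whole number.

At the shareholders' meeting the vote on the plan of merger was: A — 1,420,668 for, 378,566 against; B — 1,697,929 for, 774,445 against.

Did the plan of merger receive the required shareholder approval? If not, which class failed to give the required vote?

A: 2/3 of 2130012 = 1420008; 1,420,008 required, 1,420,668 in favor — approved.
B: 2/3 of 2546459 = 1697639.33, rounded up to 1697640; 1,697,640 required, 1,697,929 in favor — approved.

Approved — every class gave the required vote.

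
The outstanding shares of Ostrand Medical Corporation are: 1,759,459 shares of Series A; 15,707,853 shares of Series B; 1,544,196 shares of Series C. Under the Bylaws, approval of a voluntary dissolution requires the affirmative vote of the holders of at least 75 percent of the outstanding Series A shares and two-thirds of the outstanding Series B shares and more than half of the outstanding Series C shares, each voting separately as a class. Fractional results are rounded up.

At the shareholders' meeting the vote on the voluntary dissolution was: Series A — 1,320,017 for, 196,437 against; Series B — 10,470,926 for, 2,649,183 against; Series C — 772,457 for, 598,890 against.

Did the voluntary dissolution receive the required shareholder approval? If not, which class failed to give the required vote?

Not approved — the Series B shares did not give the required vote.

Series A: 3/4 of 1759459 = 1319594.25, rounded up to 1319595; 1,319,595 required, 1,320,017 in favor — approved.
Series B: 2/3 of 15707853 = 10471902; 10,471,902 required, 10,470,926 in favor — not approved.
Series C: a majority of 1544196 is 772099; 772,099 required, 772,457 in favor — approved.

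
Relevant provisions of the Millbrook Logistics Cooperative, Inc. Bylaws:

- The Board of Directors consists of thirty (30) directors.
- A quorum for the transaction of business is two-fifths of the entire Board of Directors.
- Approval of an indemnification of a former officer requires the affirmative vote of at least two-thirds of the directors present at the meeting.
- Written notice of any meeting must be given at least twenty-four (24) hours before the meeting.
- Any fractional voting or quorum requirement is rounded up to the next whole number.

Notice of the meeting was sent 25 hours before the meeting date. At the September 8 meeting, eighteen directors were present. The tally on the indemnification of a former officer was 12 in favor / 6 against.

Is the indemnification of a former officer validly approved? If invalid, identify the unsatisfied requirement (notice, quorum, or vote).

Valid — all requirements satisfied.

Notice: 25 hours given; 24 required (25 ≥ 24). Satisfied.
Quorum: 18 present; quorum is 12. Satisfied.
Vote: the indemnification of a former officer requires two-thirds of the directors present (18). 2/3 of 18 = 12, so 12 affirmative votes are needed; 12 voted in favor. Satisfied.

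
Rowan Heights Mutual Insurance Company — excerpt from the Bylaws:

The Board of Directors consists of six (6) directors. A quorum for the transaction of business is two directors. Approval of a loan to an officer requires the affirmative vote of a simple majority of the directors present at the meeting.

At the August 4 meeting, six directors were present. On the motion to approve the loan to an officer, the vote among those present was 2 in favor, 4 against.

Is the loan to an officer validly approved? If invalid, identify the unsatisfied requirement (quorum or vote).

Invalid — vote requirement not satisfied.

Quorum: 6 present; quorum is 2. Satisfied.
Vote: the loan to an officer requires a majority of the directors present (6). A majority of 6 is 4, so 4 affirmative votes are needed; 2 voted in favor. Not satisfied.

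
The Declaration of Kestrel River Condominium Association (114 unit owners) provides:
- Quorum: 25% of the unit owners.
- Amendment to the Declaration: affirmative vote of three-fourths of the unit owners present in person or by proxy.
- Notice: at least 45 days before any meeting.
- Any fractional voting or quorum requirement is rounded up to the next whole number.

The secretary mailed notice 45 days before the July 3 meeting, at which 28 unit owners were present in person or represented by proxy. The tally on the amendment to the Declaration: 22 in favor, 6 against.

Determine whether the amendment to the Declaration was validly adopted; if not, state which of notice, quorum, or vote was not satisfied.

Invalid — quorum requirement not satisfied.

Notice: 45 days given; 45 required. Satisfied.
Quorum: 25% of 114 = 28.50, rounded up to 29; 28 present. Not satisfied.
Vote: requires three-fourths of those present (28); 3/4 of 28 = 21, so 21 needed; 22 in favor. Satisfied.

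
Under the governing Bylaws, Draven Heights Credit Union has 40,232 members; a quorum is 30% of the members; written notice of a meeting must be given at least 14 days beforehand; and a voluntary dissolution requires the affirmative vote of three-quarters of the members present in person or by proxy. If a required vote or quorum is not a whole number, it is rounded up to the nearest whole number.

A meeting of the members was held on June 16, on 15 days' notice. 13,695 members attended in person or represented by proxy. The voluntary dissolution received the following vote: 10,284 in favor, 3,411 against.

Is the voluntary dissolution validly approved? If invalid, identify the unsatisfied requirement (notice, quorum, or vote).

Valid — all requirements satisfied.

Notice: 15 days given; 14 required. Satisfied.
Quorum: 30% of 40,232 = 12,069.60, rounded up to 12,070; 13,695 present. Satisfied.
Vote: requires three-fourths of those present (13,695); 3/4 of 13695 = 10271.25, rounded up to 10272, so 10,272 needed; 10,284 in favor. Satisfied.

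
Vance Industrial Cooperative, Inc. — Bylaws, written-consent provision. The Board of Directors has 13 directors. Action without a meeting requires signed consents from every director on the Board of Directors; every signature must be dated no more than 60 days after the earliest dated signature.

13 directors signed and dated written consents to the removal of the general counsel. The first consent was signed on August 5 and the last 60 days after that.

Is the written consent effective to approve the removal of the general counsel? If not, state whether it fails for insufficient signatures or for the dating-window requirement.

Signatures required: every one of 13 — unanimous means all 13, so 13 needed; 13 signed. Sufficient.
Dating window: the latest signature is 60 days after the earliest; the limit is 60 days. Within the window.

Effective — both the signature and dating-window requirements are satisfied.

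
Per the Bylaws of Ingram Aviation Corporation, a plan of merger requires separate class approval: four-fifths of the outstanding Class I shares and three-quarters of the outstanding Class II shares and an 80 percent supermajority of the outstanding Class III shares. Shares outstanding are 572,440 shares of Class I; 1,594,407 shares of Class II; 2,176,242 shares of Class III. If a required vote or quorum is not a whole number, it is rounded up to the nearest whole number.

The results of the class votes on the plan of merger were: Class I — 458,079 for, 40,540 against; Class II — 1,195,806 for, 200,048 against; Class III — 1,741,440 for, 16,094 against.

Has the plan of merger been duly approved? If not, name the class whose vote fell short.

Class I: 4/5 of 572440 = 457952; 457,952 required, 458,079 in favor — approved.
Class II: 3/4 of 1594407 = 1195805.25, rounded up to 1195806; 1,195,806 required, 1,195,806 in favor — approved.
Class III: 4/5 of 2176242 = 1740993.60, rounded up to 1740994; 1,740,994 required, 1,741,440 in favor — approved.

Approved — every class gave the required vote.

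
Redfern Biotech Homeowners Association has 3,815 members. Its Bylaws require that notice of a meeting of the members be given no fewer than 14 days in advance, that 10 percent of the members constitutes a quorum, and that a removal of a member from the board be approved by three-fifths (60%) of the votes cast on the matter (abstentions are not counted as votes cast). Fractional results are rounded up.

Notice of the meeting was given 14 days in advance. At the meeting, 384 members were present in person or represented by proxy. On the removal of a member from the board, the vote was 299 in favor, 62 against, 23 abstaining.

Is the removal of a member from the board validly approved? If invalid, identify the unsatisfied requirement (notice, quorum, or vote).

Notice: 14 days given; 14 required. Satisfied.
Quorum: 10% of 3,815 = 381.50, rounded up to 382; 384 present. Satisfied.
Vote: requires three-fifths of the votes cast (384 − 23 abstaining = 361); 3/5 of 361 = 216.60, rounded up to 217, so 217 needed; 299 in favor. Satisfied.

Valid — all requirements satisfied.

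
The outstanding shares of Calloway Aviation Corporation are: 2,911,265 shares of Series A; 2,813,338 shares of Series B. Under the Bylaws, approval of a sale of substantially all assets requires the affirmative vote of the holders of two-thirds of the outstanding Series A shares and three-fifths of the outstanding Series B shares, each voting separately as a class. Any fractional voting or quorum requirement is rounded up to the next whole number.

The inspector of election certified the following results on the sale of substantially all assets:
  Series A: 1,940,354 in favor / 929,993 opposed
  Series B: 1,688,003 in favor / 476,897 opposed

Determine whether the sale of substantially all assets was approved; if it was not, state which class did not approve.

Series A: 2/3 of 2911265 = 1940843.33, rounded up to 1940844; 1,940,844 required, 1,940,354 in favor — not approved.
Series B: 3/5 of 2813338 = 1688002.80, rounded up to 1688003; 1,688,003 required, 1,688,003 in favor — approved.

Not approved — the Series A shares did not give the required vote.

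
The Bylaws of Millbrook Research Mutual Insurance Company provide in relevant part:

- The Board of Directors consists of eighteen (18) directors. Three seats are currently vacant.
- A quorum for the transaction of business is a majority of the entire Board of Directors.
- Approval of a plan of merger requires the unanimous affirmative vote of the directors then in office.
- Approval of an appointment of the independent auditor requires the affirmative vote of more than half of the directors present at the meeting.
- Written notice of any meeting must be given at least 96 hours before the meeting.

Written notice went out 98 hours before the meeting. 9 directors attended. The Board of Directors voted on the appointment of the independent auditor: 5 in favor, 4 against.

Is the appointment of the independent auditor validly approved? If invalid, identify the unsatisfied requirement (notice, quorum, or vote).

Notice: 98 hours given; 96 required (98 ≥ 96). Satisfied.
Quorum: 9 present; quorum is 10. Not satisfied.
Vote: the appointment of the independent auditor requires a majority of the directors present (9). A majority of 9 is 5, so 5 affirmative votes are needed; 5 voted in favor. Satisfied. (Moot — without a quorum no business can be validly transacted.)

Invalid — quorum requirement not satisfied.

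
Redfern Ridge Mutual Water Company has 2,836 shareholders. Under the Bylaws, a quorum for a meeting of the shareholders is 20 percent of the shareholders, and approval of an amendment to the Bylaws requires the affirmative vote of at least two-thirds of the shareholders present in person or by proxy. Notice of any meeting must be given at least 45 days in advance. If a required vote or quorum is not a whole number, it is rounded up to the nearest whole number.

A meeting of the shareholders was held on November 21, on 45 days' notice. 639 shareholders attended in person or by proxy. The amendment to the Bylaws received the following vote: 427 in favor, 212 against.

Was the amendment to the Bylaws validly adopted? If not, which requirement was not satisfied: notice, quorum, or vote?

Valid — all requirements satisfied.

Notice: 45 days given; 45 required. Satisfied.
Quorum: 20% of 2,836 = 567.20, rounded up to 568; 639 present. Satisfied.
Vote: requires two-thirds of those present (639); 2/3 of 639 = 426, so 426 needed; 427 in favor. Satisfied.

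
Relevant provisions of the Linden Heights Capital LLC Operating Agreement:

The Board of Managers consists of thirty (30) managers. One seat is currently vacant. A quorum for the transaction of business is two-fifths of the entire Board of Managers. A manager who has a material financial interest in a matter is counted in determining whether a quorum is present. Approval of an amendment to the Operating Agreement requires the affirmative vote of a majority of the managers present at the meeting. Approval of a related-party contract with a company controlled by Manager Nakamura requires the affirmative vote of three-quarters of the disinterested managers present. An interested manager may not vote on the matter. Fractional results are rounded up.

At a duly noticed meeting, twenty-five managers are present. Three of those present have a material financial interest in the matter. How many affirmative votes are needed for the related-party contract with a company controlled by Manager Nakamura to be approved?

17

The related-party contract with a company controlled by Manager Nakamura requires three-fourths of the disinterested managers present (25 − 3 = 22).
3/4 of 22 = 16.50, rounded up to 17.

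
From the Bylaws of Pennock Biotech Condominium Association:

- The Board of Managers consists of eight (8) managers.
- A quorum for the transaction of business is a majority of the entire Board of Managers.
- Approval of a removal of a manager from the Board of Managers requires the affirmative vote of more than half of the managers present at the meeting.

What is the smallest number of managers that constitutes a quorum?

5

A majority of 8 is 5.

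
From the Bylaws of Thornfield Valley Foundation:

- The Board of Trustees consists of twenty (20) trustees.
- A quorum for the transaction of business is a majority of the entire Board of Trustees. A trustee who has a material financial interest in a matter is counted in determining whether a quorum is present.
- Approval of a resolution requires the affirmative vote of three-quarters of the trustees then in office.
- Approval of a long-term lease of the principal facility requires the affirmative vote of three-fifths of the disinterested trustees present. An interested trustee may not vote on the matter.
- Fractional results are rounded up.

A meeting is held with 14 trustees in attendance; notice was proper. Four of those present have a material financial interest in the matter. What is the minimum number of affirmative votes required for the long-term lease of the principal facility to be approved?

6

The long-term lease of the principal facility requires three-fifths of the disinterested trustees present (14 − 4 = 10).
3/5 of 10 = 6.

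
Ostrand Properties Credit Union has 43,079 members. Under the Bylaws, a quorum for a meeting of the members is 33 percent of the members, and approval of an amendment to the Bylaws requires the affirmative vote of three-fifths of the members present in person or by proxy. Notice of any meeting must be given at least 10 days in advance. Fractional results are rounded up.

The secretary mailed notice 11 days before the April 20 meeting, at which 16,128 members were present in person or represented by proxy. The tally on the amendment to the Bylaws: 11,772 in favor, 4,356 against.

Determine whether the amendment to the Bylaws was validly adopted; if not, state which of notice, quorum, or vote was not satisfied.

Notice: 11 days given; 10 required. Satisfied.
Quorum: 33% of 43,079 = 14,216.07, rounded up to 14,217; 16,128 present. Satisfied.
Vote: requires three-fifths of those present (16,128); 3/5 of 16128 = 9676.80, rounded up to 9677, so 9,677 needed; 11,772 in favor. Satisfied.

Valid — all requirements satisfied.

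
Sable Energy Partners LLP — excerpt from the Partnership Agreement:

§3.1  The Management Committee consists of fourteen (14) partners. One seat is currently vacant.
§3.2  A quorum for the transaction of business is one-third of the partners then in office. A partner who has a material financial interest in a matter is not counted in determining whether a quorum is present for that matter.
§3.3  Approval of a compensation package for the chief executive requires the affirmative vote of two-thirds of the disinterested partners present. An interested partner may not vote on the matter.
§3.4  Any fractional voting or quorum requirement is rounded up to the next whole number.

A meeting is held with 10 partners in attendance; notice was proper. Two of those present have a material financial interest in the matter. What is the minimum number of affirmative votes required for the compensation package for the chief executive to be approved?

6

The compensation package for the chief executive requires two-thirds of the disinterested partners present (10 − 2 = 8).
2/3 of 8 = 5.33, rounded up to 6.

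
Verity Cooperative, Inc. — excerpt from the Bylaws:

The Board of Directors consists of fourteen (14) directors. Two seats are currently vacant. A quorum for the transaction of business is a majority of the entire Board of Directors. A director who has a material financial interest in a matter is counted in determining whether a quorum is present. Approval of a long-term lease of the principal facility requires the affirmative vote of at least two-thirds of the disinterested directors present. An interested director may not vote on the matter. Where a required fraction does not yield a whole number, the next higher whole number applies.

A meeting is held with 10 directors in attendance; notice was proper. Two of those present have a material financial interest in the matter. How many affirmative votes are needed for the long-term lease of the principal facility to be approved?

6

The long-term lease of the principal facility requires two-thirds of the disinterested directors present (10 − 2 = 8).
2/3 of 8 = 5.33, rounded up to 6.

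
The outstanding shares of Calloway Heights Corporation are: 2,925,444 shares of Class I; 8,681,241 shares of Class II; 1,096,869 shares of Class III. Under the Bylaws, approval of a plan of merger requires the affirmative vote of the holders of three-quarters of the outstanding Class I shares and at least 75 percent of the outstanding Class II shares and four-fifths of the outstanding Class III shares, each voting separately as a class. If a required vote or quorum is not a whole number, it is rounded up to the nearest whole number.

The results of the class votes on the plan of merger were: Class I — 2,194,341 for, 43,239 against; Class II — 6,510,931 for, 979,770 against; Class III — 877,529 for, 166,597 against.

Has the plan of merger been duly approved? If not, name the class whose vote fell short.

Class I: 3/4 of 2925444 = 2194083; 2,194,083 required, 2,194,341 in favor — approved.
Class II: 3/4 of 8681241 = 6510930.75, rounded up to 6510931; 6,510,931 required, 6,510,931 in favor — approved.
Class III: 4/5 of 1096869 = 877495.20, rounded up to 877496; 877,496 required, 877,529 in favor — approved.

Approved — every class gave the required vote.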